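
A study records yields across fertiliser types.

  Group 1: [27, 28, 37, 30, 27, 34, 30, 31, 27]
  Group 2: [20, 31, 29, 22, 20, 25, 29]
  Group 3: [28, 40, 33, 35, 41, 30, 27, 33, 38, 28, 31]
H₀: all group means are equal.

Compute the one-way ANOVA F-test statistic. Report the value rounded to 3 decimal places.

Group means [30.11, 25.14, 33.09], grand mean 30.037
SSB = Σnᵢ(x̄ᵢ−x̄)² = 270.308; SSW = ΣΣ(x−x̄ᵢ)² = 464.655
MSB = 270.308/2 = 135.1539; MSW = 464.655/24 = 19.3606
F = MSB/MSW = 6.9809
df = (2, 24)

test statistic = 6.981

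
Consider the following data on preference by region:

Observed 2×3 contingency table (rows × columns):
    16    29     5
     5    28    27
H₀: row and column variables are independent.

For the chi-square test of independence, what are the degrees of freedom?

degrees of freedom = 2

df = (r−1)(c−1) = (2−1)·(3−1) = 2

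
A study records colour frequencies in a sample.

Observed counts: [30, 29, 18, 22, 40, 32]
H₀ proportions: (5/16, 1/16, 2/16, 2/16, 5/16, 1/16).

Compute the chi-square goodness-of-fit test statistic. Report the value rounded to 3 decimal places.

test statistic = 88.088

n = 171; E_i = n·p_i = [53.44, 10.69, 21.38, 21.38, 53.44, 10.69]
χ² = (30−53.44)²/53.44 + (29−10.69)²/10.69 + (18−21.38)²/21.38 + (22−21.38)²/21.38 + (40−53.44)²/53.44 + (32−10.69)²/10.69 = 88.0877
df = 5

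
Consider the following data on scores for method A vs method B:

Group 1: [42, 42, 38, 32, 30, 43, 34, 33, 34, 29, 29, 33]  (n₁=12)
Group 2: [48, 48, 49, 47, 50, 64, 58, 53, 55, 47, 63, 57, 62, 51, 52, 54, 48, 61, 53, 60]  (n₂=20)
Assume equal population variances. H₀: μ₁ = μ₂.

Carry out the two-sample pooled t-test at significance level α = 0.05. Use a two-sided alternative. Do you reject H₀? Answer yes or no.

reject H₀: yes

x̄₁=34.917, s₁=5.107, n₁=12
x̄₂=54.000, s₂=5.703, n₂=20
s_p² = [11·5.107² + 19·5.703²]/30 = 30.1639
SE = √(s_p²·(1/12+1/20)) = 2.0055
t = (34.917−54.000)/2.0055 = -9.5157
df = 30
p-value (two-sided) = 0.00000
At α=0.05: p < α → reject H₀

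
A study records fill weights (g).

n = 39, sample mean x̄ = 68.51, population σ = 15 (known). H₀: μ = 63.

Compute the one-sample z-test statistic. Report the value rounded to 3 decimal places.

SE = σ/√n = 15/√39 = 2.4019
z = (x̄−μ₀)/SE = (68.51−63)/2.4019 = 2.2940

test statistic = 2.294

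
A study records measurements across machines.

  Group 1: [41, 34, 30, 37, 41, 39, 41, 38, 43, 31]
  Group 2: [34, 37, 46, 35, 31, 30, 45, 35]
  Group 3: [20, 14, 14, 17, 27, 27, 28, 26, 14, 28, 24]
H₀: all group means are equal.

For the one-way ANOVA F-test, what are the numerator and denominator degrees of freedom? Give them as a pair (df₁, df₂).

degrees of freedom = [2, 26]

k = 3 groups, N = 29 total
df = (k−1, N−k) = (3−1, 29−3) = (2, 26)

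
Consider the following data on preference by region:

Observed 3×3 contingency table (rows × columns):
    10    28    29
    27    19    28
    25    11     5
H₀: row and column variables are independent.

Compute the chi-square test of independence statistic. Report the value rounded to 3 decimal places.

test statistic = 27.072

Row totals [67, 74, 41], col totals [62, 58, 62], n=182
χ² = (10−22.82)²/22.82 + (28−21.35)²/21.35 + (29−22.82)²/22.82 + (27−25.21)²/25.21 + (19−23.58)²/23.58 + (28−25.21)²/25.21 + (25−13.97)²/13.97 + (11−13.07)²/13.07 + (5−13.97)²/13.97 = 27.0723
df = 4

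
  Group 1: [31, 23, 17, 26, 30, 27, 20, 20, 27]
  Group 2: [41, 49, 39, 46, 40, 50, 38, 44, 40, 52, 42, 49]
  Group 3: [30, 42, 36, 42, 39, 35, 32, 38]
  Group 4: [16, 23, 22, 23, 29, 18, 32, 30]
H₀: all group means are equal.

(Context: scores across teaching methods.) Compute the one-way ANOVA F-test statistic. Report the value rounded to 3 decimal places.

Group means [24.56, 44.17, 36.75, 24.12], grand mean 33.459
SSB = Σnᵢ(x̄ᵢ−x̄)² = 2872.925; SSW = ΣΣ(x−x̄ᵢ)² = 810.264
MSB = 2872.925/3 = 957.6418; MSW = 810.264/33 = 24.5535
F = MSB/MSW = 39.0023
df = (3, 33)

test statistic = 39.002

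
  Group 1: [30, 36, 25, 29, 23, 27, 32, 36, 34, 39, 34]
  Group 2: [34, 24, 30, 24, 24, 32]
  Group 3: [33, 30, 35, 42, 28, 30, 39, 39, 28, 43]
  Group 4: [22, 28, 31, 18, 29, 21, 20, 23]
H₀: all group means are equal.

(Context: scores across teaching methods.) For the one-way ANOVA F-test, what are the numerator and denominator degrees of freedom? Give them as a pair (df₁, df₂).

k = 4 groups, N = 35 total
df = (k−1, N−k) = (4−1, 35−4) = (3, 31)

degrees of freedom = [3, 31]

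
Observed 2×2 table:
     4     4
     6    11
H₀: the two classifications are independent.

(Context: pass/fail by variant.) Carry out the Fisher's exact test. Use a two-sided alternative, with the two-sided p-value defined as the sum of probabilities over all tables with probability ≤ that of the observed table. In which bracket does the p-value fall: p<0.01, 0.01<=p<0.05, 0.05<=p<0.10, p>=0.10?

Margins: r₁=8, r₂=17, c₁=10, c₂=15, n=25
p_obs = C(8,4)·C(17,6)/C(25,10); sum pmf over tables with pmf ≤ p_obs
p-value (two-sided) = 0.66682
→ bracket: p>=0.10

p-value bracket: p>=0.10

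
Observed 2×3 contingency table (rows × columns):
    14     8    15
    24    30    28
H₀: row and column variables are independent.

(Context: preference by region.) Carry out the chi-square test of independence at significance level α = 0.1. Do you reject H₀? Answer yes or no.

Row totals [37, 82], col totals [38, 38, 43], n=119
χ² = (14−11.82)²/11.82 + (8−11.82)²/11.82 + (15−13.37)²/13.37 + (24−26.18)²/26.18 + (30−26.18)²/26.18 + (28−29.63)²/29.63 = 2.6626
df = 2
p-value (upper-tail) = 0.26413
At α=0.1: p ≥ α → fail to reject H₀

reject H₀: no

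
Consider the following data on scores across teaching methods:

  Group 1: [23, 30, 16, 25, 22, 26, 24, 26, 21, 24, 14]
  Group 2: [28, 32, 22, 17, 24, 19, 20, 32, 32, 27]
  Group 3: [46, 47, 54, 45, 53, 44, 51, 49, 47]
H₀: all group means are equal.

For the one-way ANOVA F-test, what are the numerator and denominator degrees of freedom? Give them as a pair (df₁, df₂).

k = 3 groups, N = 30 total
df = (k−1, N−k) = (3−1, 30−3) = (2, 27)

degrees of freedom = [2, 27]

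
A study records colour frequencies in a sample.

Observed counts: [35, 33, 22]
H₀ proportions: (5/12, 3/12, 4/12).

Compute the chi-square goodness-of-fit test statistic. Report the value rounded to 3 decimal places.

n = 90; E_i = n·p_i = [37.50, 22.50, 30.00]
χ² = (35−37.50)²/37.50 + (33−22.50)²/22.50 + (22−30.00)²/30.00 = 7.2000
df = 2

test statistic = 7.200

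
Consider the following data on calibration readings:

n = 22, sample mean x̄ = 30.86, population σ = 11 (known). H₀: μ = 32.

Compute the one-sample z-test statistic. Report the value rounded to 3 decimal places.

test statistic = -0.486

SE = σ/√n = 11/√22 = 2.3452
z = (x̄−μ₀)/SE = (30.86−32)/2.3452 = -0.4861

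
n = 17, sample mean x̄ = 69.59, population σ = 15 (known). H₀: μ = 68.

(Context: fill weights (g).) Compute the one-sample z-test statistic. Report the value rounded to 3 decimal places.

SE = σ/√n = 15/√17 = 3.6380
z = (x̄−μ₀)/SE = (69.59−68)/3.6380 = 0.4370

test statistic = 0.437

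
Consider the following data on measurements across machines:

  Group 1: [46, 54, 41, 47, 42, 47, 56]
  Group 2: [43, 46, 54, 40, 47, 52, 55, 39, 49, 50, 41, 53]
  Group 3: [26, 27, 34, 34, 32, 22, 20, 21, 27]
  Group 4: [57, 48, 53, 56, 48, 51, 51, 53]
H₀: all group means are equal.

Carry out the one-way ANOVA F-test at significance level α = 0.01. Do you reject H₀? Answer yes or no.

reject H₀: yes

Group means [47.57, 47.42, 27.00, 52.12], grand mean 43.389
SSB = Σnᵢ(x̄ᵢ−x̄)² = 3345.050; SSW = ΣΣ(x−x̄ᵢ)² = 851.506
MSB = 3345.050/3 = 1115.0165; MSW = 851.506/32 = 26.6096
F = MSB/MSW = 41.9029
df = (3, 32)
p-value (upper-tail) = 0.00000
At α=0.01: p < α → reject H₀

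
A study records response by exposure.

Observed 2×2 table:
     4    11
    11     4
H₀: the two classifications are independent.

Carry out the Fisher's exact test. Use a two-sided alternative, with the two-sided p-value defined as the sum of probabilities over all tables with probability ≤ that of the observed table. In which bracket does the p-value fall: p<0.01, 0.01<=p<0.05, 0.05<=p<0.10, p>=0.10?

p-value bracket: 0.01<=p<0.05

Margins: r₁=15, r₂=15, c₁=15, c₂=15, n=30
p_obs = C(15,4)·C(15,11)/C(30,15); sum pmf over tables with pmf ≤ p_obs
p-value (two-sided) = 0.02684
→ bracket: 0.01<=p<0.05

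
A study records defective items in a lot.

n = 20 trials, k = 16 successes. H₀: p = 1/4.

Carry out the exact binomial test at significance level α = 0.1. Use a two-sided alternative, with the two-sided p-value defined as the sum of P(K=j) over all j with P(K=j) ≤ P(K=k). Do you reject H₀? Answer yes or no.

Exact binomial: n=20, k=16, p₀=1/4=0.2500
P(X=j) = C(n,j)·p₀^j·(1−p₀)^(n−j); p = Σ P(X=j) over j with P(X=j) ≤ P(X=16)
p-value (two-sided) = 0.00000
At α=0.1: p < α → reject H₀

reject H₀: yes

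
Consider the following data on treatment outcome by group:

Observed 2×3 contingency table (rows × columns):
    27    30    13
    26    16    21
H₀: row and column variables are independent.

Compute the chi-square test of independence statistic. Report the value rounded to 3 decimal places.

Row totals [70, 63], col totals [53, 46, 34], n=133
χ² = (27−27.89)²/27.89 + (30−24.21)²/24.21 + (13−17.89)²/17.89 + (26−25.11)²/25.11 + (16−21.79)²/21.79 + (21−16.11)²/16.11 = 5.8098
df = 2

test statistic = 5.810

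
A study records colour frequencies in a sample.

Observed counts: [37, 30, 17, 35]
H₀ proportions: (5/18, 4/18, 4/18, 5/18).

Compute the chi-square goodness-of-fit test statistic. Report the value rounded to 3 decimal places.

test statistic = 4.436

n = 119; E_i = n·p_i = [33.06, 26.44, 26.44, 33.06]
χ² = (37−33.06)²/33.06 + (30−26.44)²/26.44 + (17−26.44)²/26.44 + (35−33.06)²/33.06 = 4.4361
df = 3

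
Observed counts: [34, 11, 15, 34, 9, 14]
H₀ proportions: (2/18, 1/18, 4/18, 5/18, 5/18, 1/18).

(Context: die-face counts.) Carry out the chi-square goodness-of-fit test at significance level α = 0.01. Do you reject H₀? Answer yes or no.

n = 117; E_i = n·p_i = [13.00, 6.50, 26.00, 32.50, 32.50, 6.50]
χ² = (34−13.00)²/13.00 + (11−6.50)²/6.50 + (15−26.00)²/26.00 + (34−32.50)²/32.50 + (9−32.50)²/32.50 + (14−6.50)²/6.50 = 67.4077
df = 5
p-value (upper-tail) = 0.00000
At α=0.01: p < α → reject H₀

reject H₀: yes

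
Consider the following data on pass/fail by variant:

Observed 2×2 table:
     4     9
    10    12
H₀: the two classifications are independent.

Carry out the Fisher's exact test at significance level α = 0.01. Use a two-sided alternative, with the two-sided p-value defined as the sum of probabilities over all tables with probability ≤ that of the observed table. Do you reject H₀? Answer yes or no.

reject H₀: no

Margins: r₁=13, r₂=22, c₁=14, c₂=21, n=35
p_obs = C(13,4)·C(22,10)/C(35,14); sum pmf over tables with pmf ≤ p_obs
p-value (two-sided) = 0.48753
At α=0.01: p ≥ α → fail to reject H₀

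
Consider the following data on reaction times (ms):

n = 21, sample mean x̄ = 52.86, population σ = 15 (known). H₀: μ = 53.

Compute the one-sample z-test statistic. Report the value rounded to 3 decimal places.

SE = σ/√n = 15/√21 = 3.2733
z = (x̄−μ₀)/SE = (52.86−53)/3.2733 = -0.0428

test statistic = -0.043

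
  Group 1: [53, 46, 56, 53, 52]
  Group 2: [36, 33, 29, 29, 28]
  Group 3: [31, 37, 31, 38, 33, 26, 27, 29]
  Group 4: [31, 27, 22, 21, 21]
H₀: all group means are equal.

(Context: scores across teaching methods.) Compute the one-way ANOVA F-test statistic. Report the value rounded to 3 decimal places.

Group means [52.00, 31.00, 31.50, 24.40], grand mean 34.304
SSB = Σnᵢ(x̄ᵢ−x̄)² = 2173.670; SSW = ΣΣ(x−x̄ᵢ)² = 311.200
MSB = 2173.670/3 = 724.5565; MSW = 311.200/19 = 16.3789
F = MSB/MSW = 44.2371
df = (3, 19)

test statistic = 44.237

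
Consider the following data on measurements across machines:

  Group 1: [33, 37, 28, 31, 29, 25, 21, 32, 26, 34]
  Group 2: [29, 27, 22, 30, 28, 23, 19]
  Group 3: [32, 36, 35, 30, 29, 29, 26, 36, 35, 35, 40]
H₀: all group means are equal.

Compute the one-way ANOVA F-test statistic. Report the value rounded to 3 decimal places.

test statistic = 6.473

Group means [29.60, 25.43, 33.00], grand mean 29.893
SSB = Σnᵢ(x̄ᵢ−x̄)² = 246.564; SSW = ΣΣ(x−x̄ᵢ)² = 476.114
MSB = 246.564/2 = 123.2821; MSW = 476.114/25 = 19.0446
F = MSB/MSW = 6.4733
df = (2, 25)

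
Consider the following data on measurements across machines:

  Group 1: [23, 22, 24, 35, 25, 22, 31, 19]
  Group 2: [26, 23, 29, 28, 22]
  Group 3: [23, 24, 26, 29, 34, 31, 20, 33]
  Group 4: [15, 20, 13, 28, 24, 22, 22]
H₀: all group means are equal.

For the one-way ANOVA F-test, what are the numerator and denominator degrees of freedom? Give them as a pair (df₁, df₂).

degrees of freedom = [3, 24]

k = 4 groups, N = 28 total
df = (k−1, N−k) = (4−1, 28−4) = (3, 24)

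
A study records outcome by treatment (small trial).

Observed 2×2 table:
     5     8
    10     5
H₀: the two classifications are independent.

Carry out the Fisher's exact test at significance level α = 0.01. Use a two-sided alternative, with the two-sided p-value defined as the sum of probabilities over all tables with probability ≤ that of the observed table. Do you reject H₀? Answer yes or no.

Margins: r₁=13, r₂=15, c₁=15, c₂=13, n=28
p_obs = C(13,5)·C(15,10)/C(28,15); sum pmf over tables with pmf ≤ p_obs
p-value (two-sided) = 0.25451
At α=0.01: p ≥ α → fail to reject H₀

reject H₀: no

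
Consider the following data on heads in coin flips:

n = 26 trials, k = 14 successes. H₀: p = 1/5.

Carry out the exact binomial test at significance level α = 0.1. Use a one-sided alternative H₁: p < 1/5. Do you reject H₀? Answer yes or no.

Exact binomial: n=26, k=14, p₀=1/5=0.2000
P(X≤14) from Σ C(n,i)·p₀^i·(1−p₀)^(n−i)
p-value (one-sided, H₁ less) = 0.99997
At α=0.1: p ≥ α → fail to reject H₀

reject H₀: no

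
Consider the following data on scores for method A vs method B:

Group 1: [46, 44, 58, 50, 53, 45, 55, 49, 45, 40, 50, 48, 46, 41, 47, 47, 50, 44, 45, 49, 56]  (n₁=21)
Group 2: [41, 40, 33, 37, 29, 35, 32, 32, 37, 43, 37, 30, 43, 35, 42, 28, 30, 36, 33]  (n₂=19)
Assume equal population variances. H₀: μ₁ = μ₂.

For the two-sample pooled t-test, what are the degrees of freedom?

df = n₁ + n₂ − 2 = 21 + 19 − 2 = 38

degrees of freedom = 38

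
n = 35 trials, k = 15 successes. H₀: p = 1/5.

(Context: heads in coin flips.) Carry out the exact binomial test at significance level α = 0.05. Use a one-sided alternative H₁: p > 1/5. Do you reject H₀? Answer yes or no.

reject H₀: yes

Exact binomial: n=35, k=15, p₀=1/5=0.2000
P(X≥15) from Σ C(n,i)·p₀^i·(1−p₀)^(n−i)
p-value (one-sided, H₁ greater) = 0.00175
At α=0.05: p < α → reject H₀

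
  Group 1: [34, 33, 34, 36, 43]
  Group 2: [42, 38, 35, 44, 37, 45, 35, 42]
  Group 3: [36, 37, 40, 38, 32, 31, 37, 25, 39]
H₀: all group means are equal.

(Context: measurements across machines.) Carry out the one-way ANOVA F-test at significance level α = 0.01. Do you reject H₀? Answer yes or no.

Group means [36.00, 39.75, 35.00], grand mean 36.955
SSB = Σnᵢ(x̄ᵢ−x̄)² = 101.455; SSW = ΣΣ(x−x̄ᵢ)² = 361.500
MSB = 101.455/2 = 50.7273; MSW = 361.500/19 = 19.0263
F = MSB/MSW = 2.6662
df = (2, 19)
p-value (upper-tail) = 0.09537
At α=0.01: p ≥ α → fail to reject H₀

reject H₀: no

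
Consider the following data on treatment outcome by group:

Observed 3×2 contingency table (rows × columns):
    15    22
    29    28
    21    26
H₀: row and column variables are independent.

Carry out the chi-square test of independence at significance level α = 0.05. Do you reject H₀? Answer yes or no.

reject H₀: no

Row totals [37, 57, 47], col totals [65, 76], n=141
χ² = (15−17.06)²/17.06 + (22−19.94)²/19.94 + (29−26.28)²/26.28 + (28−30.72)²/30.72 + (21−21.67)²/21.67 + (26−25.33)²/25.33 = 1.0218
df = 2
p-value (upper-tail) = 0.59994
At α=0.05: p ≥ α → fail to reject H₀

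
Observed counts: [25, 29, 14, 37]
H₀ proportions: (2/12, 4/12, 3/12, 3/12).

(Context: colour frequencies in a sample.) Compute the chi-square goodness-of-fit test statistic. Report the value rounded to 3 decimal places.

n = 105; E_i = n·p_i = [17.50, 35.00, 26.25, 26.25]
χ² = (25−17.50)²/17.50 + (29−35.00)²/35.00 + (14−26.25)²/26.25 + (37−26.25)²/26.25 = 14.3619
df = 3

test statistic = 14.362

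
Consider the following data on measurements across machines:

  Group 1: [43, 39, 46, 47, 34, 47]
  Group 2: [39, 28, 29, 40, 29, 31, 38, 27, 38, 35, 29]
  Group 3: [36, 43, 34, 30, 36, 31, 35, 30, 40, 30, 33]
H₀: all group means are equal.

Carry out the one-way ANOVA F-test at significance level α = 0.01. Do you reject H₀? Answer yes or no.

Group means [42.67, 33.00, 34.36], grand mean 35.607
SSB = Σnᵢ(x̄ᵢ−x̄)² = 390.800; SSW = ΣΣ(x−x̄ᵢ)² = 571.879
MSB = 390.800/2 = 195.3999; MSW = 571.879/25 = 22.8752
F = MSB/MSW = 8.5420
df = (2, 25)
p-value (upper-tail) = 0.00149
At α=0.01: p < α → reject H₀

reject H₀: yes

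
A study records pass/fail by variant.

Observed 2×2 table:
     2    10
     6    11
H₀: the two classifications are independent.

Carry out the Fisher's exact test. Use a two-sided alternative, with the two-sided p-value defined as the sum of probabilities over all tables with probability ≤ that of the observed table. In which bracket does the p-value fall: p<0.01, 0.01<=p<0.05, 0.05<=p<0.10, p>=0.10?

p-value bracket: p>=0.10

Margins: r₁=12, r₂=17, c₁=8, c₂=21, n=29
p_obs = C(12,2)·C(17,6)/C(29,8); sum pmf over tables with pmf ≤ p_obs
p-value (two-sided) = 0.40835
→ bracket: p>=0.10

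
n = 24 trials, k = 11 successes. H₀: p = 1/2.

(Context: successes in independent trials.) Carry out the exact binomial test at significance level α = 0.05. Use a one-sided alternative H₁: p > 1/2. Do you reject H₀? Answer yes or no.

reject H₀: no

Exact binomial: n=24, k=11, p₀=1/2=0.5000
P(X≥11) from Σ C(n,i)·p₀^i·(1−p₀)^(n−i)
p-value (one-sided, H₁ greater) = 0.72937
At α=0.05: p ≥ α → fail to reject H₀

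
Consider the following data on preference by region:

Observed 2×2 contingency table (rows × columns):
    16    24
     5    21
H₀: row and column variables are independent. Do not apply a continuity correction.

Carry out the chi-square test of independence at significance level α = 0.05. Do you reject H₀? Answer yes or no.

reject H₀: no

Row totals [40, 26], col totals [21, 45], n=66
χ² = (16−12.73)²/12.73 + (24−27.27)²/27.27 + (5−8.27)²/8.27 + (21−17.73)²/17.73 = 3.1332
df = 1
p-value (upper-tail) = 0.07671
At α=0.05: p ≥ α → fail to reject H₀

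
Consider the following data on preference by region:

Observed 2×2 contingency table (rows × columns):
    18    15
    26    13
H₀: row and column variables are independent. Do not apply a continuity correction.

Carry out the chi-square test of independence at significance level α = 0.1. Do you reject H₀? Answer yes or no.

reject H₀: no

Row totals [33, 39], col totals [44, 28], n=72
χ² = (18−20.17)²/20.17 + (15−12.83)²/12.83 + (26−23.83)²/23.83 + (13−15.17)²/15.17 = 1.1051
df = 1
p-value (upper-tail) = 0.29315
At α=0.1: p ≥ α → fail to reject H₀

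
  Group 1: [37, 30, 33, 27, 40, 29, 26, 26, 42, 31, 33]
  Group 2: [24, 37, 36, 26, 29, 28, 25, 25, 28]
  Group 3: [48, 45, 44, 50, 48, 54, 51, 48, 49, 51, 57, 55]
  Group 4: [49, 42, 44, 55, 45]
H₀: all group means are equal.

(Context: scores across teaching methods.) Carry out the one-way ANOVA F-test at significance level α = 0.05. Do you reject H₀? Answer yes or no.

reject H₀: yes

Group means [32.18, 28.67, 50.00, 47.00], grand mean 39.108
SSB = Σnᵢ(x̄ᵢ−x̄)² = 3243.931; SSW = ΣΣ(x−x̄ᵢ)² = 753.636
MSB = 3243.931/3 = 1081.3104; MSW = 753.636/33 = 22.8375
F = MSB/MSW = 47.3481
df = (3, 33)
p-value (upper-tail) = 0.00000
At α=0.05: p < α → reject H₀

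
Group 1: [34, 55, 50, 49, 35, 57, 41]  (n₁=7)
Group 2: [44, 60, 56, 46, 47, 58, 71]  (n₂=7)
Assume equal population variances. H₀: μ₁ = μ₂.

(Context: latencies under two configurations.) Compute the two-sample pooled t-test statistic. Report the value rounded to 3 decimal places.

test statistic = -1.724

x̄₁=45.857, s₁=9.281, n₁=7
x̄₂=54.571, s₂=9.624, n₂=7
s_p² = [6·9.281² + 6·9.624²]/12 = 89.3810
SE = √(s_p²·(1/7+1/7)) = 5.0535
t = (45.857−54.571)/5.0535 = -1.7244
df = 12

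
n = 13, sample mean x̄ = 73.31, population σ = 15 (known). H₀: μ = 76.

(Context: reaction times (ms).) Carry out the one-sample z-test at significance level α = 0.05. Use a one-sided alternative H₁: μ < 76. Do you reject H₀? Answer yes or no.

SE = σ/√n = 15/√13 = 4.1603
z = (x̄−μ₀)/SE = (73.31−76)/4.1603 = -0.6466
p-value (one-sided, H₁ less) = 0.25895
At α=0.05: p ≥ α → fail to reject H₀

reject H₀: no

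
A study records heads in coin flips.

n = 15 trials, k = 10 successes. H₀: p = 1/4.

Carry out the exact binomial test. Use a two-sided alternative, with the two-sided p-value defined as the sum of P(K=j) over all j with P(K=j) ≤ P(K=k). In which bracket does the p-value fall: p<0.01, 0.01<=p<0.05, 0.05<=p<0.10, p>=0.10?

p-value bracket: p<0.01

Exact binomial: n=15, k=10, p₀=1/4=0.2500
P(X=j) = C(n,j)·p₀^j·(1−p₀)^(n−j); p = Σ P(X=j) over j with P(X=j) ≤ P(X=10)
p-value (two-sided) = 0.00079
→ bracket: p<0.01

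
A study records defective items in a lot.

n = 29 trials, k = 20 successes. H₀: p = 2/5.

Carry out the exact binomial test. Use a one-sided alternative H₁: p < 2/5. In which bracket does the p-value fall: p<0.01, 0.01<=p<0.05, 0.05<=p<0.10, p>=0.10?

p-value bracket: p>=0.10

Exact binomial: n=29, k=20, p₀=2/5=0.4000
P(X≤20) from Σ C(n,i)·p₀^i·(1−p₀)^(n−i)
p-value (one-sided, H₁ less) = 0.99959
→ bracket: p>=0.10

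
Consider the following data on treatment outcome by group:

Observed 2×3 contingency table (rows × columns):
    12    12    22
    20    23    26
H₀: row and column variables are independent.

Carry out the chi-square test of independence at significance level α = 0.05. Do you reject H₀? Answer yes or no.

Row totals [46, 69], col totals [32, 35, 48], n=115
χ² = (12−12.80)²/12.80 + (12−14.00)²/14.00 + (22−19.20)²/19.20 + (20−19.20)²/19.20 + (23−21.00)²/21.00 + (26−28.80)²/28.80 = 1.2401
df = 2
p-value (upper-tail) = 0.53792
At α=0.05: p ≥ α → fail to reject H₀

reject H₀: no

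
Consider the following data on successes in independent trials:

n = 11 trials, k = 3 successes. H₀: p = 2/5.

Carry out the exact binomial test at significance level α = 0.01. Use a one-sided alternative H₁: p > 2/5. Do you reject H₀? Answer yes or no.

reject H₀: no

Exact binomial: n=11, k=3, p₀=2/5=0.4000
P(X≥3) from Σ C(n,i)·p₀^i·(1−p₀)^(n−i)
p-value (one-sided, H₁ greater) = 0.88108
At α=0.01: p ≥ α → fail to reject H₀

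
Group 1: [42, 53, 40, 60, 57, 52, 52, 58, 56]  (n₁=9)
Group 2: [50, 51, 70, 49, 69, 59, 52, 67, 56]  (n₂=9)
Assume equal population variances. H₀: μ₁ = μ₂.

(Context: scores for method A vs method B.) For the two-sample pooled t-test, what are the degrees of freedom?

df = n₁ + n₂ − 2 = 9 + 9 − 2 = 16

degrees of freedom = 16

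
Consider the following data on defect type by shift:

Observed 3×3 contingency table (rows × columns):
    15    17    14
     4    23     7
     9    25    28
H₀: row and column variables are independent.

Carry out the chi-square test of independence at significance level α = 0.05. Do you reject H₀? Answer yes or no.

Row totals [46, 34, 62], col totals [28, 65, 49], n=142
χ² = (15−9.07)²/9.07 + (17−21.06)²/21.06 + (14−15.87)²/15.87 + (4−6.70)²/6.70 + (23−15.56)²/15.56 + (7−11.73)²/11.73 + (9−12.23)²/12.23 + (25−28.38)²/28.38 + (28−21.39)²/21.39 = 14.7250
df = 4
p-value (upper-tail) = 0.00531
At α=0.05: p < α → reject H₀

reject H₀: yes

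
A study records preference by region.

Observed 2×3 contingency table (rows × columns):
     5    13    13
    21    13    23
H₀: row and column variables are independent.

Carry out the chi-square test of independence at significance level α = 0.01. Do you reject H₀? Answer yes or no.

Row totals [31, 57], col totals [26, 26, 36], n=88
χ² = (5−9.16)²/9.16 + (13−9.16)²/9.16 + (13−12.68)²/12.68 + (21−16.84)²/16.84 + (13−16.84)²/16.84 + (23−23.32)²/23.32 = 5.4148
df = 2
p-value (upper-tail) = 0.06671
At α=0.01: p ≥ α → fail to reject H₀

reject H₀: no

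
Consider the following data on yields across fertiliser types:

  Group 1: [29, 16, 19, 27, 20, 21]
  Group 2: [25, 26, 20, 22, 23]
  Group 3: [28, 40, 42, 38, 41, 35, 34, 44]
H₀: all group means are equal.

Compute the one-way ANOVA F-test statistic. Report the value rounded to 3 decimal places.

Group means [22.00, 23.20, 37.75], grand mean 28.947
SSB = Σnᵢ(x̄ᵢ−x̄)² = 1074.647; SSW = ΣΣ(x−x̄ᵢ)² = 336.300
MSB = 1074.647/2 = 537.3237; MSW = 336.300/16 = 21.0188
F = MSB/MSW = 25.5640
df = (2, 16)

test statistic = 25.564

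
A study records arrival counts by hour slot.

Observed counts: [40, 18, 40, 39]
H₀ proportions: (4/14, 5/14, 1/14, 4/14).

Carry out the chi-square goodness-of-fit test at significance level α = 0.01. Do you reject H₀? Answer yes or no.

reject H₀: yes

n = 137; E_i = n·p_i = [39.14, 48.93, 9.79, 39.14]
χ² = (40−39.14)²/39.14 + (18−48.93)²/48.93 + (40−9.79)²/9.79 + (39−39.14)²/39.14 = 112.8591
df = 3
p-value (upper-tail) = 0.00000
At α=0.01: p < α → reject H₀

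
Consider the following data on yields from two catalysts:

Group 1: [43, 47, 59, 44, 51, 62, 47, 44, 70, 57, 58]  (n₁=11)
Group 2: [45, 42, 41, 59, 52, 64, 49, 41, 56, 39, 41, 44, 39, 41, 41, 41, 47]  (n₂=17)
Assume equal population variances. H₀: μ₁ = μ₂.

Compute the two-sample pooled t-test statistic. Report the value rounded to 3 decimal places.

x̄₁=52.909, s₁=8.860, n₁=11
x̄₂=46.000, s₂=7.533, n₂=17
s_p² = [10·8.860² + 16·7.533²]/26 = 65.1119
SE = √(s_p²·(1/11+1/17)) = 3.1224
t = (52.909−46.000)/3.1224 = 2.2128
df = 26

test statistic = 2.213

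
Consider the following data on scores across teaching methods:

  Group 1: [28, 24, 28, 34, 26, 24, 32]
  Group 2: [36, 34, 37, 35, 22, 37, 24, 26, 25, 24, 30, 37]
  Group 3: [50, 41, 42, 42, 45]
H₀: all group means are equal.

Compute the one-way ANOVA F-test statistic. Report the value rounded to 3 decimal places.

Group means [28.00, 30.58, 44.00], grand mean 32.625
SSB = Σnᵢ(x̄ᵢ−x̄)² = 846.708; SSW = ΣΣ(x−x̄ᵢ)² = 538.917
MSB = 846.708/2 = 423.3542; MSW = 538.917/21 = 25.6627
F = MSB/MSW = 16.4969
df = (2, 21)

test statistic = 16.497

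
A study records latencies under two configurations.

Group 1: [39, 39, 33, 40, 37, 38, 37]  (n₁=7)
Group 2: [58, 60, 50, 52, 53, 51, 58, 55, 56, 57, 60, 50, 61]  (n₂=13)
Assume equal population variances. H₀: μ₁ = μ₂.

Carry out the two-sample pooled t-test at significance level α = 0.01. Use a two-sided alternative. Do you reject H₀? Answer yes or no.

reject H₀: yes

x̄₁=37.571, s₁=2.299, n₁=7
x̄₂=55.462, s₂=3.929, n₂=13
s_p² = [6·2.299² + 12·3.929²]/18 = 12.0525
SE = √(s_p²·(1/7+1/13)) = 1.6275
t = (37.571−55.462)/1.6275 = -10.9921
df = 18
p-value (two-sided) = 0.00000
At α=0.01: p < α → reject H₀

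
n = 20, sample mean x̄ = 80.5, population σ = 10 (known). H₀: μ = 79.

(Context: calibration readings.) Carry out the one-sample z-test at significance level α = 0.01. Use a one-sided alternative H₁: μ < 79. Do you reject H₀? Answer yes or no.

reject H₀: no

SE = σ/√n = 10/√20 = 2.2361
z = (x̄−μ₀)/SE = (80.5−79)/2.2361 = 0.6708
p-value (one-sided, H₁ less) = 0.74883
At α=0.01: p ≥ α → fail to reject H₀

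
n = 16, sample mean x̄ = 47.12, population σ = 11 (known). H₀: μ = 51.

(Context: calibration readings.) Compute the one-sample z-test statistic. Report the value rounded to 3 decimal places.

test statistic = -1.411

SE = σ/√n = 11/√16 = 2.7500
z = (x̄−μ₀)/SE = (47.12−51)/2.7500 = -1.4109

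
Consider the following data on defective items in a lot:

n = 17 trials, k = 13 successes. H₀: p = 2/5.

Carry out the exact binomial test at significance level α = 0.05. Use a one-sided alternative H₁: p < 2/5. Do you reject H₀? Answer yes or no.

Exact binomial: n=17, k=13, p₀=2/5=0.4000
P(X≤13) from Σ C(n,i)·p₀^i·(1−p₀)^(n−i)
p-value (one-sided, H₁ less) = 0.99955
At α=0.05: p ≥ α → fail to reject H₀

reject H₀: no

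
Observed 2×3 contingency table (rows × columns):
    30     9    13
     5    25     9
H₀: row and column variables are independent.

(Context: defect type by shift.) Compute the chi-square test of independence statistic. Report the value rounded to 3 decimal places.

Row totals [52, 39], col totals [35, 34, 22], n=91
χ² = (30−20.00)²/20.00 + (9−19.43)²/19.43 + (13−12.57)²/12.57 + (5−15.00)²/15.00 + (25−14.57)²/14.57 + (9−9.43)²/9.43 = 24.7620
df = 2

test statistic = 24.762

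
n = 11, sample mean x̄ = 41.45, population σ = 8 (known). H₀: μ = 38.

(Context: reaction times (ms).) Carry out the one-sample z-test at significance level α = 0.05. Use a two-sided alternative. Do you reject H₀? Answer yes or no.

reject H₀: no

SE = σ/√n = 8/√11 = 2.4121
z = (x̄−μ₀)/SE = (41.45−38)/2.4121 = 1.4303
p-value (two-sided) = 0.15263
At α=0.05: p ≥ α → fail to reject H₀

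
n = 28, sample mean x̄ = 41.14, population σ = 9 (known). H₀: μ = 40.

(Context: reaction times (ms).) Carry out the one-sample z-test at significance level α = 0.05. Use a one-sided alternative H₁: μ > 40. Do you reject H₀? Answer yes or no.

SE = σ/√n = 9/√28 = 1.7008
z = (x̄−μ₀)/SE = (41.14−40)/1.7008 = 0.6703
p-value (one-sided, H₁ greater) = 0.25135
At α=0.05: p ≥ α → fail to reject H₀

reject H₀: no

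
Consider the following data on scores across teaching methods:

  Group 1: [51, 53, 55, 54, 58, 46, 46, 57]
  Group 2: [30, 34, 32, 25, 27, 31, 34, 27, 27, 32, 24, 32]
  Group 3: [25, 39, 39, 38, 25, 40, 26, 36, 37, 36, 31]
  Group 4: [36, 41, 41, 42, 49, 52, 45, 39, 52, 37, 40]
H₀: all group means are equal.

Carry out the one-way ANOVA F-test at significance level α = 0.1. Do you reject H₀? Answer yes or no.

reject H₀: yes

Group means [52.50, 29.58, 33.82, 43.09], grand mean 38.595
SSB = Σnᵢ(x̄ᵢ−x̄)² = 2994.657; SSW = ΣΣ(x−x̄ᵢ)² = 951.462
MSB = 2994.657/3 = 998.2190; MSW = 951.462/38 = 25.0385
F = MSB/MSW = 39.8674
df = (3, 38)
p-value (upper-tail) = 0.00000
At α=0.1: p < α → reject H₀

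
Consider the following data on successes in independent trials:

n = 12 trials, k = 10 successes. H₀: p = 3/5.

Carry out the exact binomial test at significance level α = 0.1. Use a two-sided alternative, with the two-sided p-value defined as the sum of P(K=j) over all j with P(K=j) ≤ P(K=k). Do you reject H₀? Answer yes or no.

reject H₀: no

Exact binomial: n=12, k=10, p₀=3/5=0.6000
P(X=j) = C(n,j)·p₀^j·(1−p₀)^(n−j); p = Σ P(X=j) over j with P(X=j) ≤ P(X=10)
p-value (two-sided) = 0.14075
At α=0.1: p ≥ α → fail to reject H₀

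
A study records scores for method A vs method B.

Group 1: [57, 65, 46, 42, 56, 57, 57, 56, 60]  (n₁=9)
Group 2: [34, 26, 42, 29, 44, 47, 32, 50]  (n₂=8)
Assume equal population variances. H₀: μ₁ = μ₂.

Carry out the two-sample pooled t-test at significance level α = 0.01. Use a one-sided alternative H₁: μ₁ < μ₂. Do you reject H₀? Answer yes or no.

reject H₀: no

x̄₁=55.111, s₁=6.972, n₁=9
x̄₂=38.000, s₂=8.896, n₂=8
s_p² = [8·6.972² + 7·8.896²]/15 = 62.8593
SE = √(s_p²·(1/9+1/8)) = 3.8525
t = (55.111−38.000)/3.8525 = 4.4416
df = 15
p-value (one-sided, H₁ less) = 0.99976
At α=0.01: p ≥ α → fail to reject H₀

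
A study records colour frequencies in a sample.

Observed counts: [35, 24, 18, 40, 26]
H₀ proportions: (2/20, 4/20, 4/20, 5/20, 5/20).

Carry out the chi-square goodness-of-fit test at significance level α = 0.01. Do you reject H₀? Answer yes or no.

n = 143; E_i = n·p_i = [14.30, 28.60, 28.60, 35.75, 35.75]
χ² = (35−14.30)²/14.30 + (24−28.60)²/28.60 + (18−28.60)²/28.60 + (40−35.75)²/35.75 + (26−35.75)²/35.75 = 37.7972
df = 4
p-value (upper-tail) = 0.00000
At α=0.01: p < α → reject H₀

reject H₀: yes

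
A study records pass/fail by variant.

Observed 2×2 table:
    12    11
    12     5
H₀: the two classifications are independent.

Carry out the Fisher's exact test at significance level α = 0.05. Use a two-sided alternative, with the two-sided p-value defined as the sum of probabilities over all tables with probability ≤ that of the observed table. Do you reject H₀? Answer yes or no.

Margins: r₁=23, r₂=17, c₁=24, c₂=16, n=40
p_obs = C(23,12)·C(17,12)/C(40,24); sum pmf over tables with pmf ≤ p_obs
p-value (two-sided) = 0.33222
At α=0.05: p ≥ α → fail to reject H₀

reject H₀: no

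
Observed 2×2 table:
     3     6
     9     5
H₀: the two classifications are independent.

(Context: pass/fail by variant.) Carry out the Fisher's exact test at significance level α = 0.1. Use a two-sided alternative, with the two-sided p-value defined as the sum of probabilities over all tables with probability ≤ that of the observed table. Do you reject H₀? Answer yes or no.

reject H₀: no

Margins: r₁=9, r₂=14, c₁=12, c₂=11, n=23
p_obs = C(9,3)·C(14,9)/C(23,12); sum pmf over tables with pmf ≤ p_obs
p-value (two-sided) = 0.21376
At α=0.1: p ≥ α → fail to reject H₀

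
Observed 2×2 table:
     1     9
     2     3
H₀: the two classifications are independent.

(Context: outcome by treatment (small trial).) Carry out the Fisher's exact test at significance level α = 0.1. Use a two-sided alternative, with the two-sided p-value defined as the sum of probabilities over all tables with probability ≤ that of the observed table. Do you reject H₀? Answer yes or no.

reject H₀: no

Margins: r₁=10, r₂=5, c₁=3, c₂=12, n=15
p_obs = C(10,1)·C(5,2)/C(15,3); sum pmf over tables with pmf ≤ p_obs
p-value (two-sided) = 0.24176
At α=0.1: p ≥ α → fail to reject H₀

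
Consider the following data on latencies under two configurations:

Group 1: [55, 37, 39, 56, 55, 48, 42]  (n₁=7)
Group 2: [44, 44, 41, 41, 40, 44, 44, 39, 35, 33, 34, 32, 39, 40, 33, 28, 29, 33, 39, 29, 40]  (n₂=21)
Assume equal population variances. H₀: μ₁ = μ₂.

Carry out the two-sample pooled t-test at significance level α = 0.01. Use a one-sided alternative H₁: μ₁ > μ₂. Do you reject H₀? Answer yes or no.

reject H₀: yes

x̄₁=47.429, s₁=8.142, n₁=7
x̄₂=37.190, s₂=5.297, n₂=21
s_p² = [6·8.142² + 20·5.297²]/26 = 36.8828
SE = √(s_p²·(1/7+1/21)) = 2.6505
t = (47.429−37.190)/2.6505 = 3.8627
df = 26
p-value (one-sided, H₁ greater) = 0.00033
At α=0.01: p < α → reject H₀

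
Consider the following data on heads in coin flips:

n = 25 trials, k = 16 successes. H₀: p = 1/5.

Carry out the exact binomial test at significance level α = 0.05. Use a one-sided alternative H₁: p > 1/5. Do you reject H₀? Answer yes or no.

reject H₀: yes

Exact binomial: n=25, k=16, p₀=1/5=0.2000
P(X≥16) from Σ C(n,i)·p₀^i·(1−p₀)^(n−i)
p-value (one-sided, H₁ greater) = 0.00000
At α=0.05: p < α → reject H₀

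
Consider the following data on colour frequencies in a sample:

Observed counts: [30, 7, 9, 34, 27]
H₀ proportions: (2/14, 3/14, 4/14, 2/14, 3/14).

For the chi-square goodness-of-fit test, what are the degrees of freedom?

degrees of freedom = 4

df = k − 1 = 5 − 1 = 4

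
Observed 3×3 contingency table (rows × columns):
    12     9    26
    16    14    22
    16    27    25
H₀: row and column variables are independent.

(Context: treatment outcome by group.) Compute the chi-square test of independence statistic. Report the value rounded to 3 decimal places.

Row totals [47, 52, 68], col totals [44, 50, 73], n=167
χ² = (12−12.38)²/12.38 + (9−14.07)²/14.07 + (26−20.54)²/20.54 + (16−13.70)²/13.70 + (14−15.57)²/15.57 + (22−22.73)²/22.73 + (16−17.92)²/17.92 + (27−20.36)²/20.36 + (25−29.72)²/29.72 = 6.9777
df = 4

test statistic = 6.978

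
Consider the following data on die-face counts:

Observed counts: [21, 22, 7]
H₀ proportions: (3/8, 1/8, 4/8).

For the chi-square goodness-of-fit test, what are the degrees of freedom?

degrees of freedom = 2

df = k − 1 = 3 − 1 = 2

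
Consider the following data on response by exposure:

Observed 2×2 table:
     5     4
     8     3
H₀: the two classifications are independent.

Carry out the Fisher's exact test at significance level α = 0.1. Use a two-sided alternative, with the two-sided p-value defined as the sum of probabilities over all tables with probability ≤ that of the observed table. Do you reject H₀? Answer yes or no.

reject H₀: no

Margins: r₁=9, r₂=11, c₁=13, c₂=7, n=20
p_obs = C(9,5)·C(11,8)/C(20,13); sum pmf over tables with pmf ≤ p_obs
p-value (two-sided) = 0.64241
At α=0.1: p ≥ α → fail to reject H₀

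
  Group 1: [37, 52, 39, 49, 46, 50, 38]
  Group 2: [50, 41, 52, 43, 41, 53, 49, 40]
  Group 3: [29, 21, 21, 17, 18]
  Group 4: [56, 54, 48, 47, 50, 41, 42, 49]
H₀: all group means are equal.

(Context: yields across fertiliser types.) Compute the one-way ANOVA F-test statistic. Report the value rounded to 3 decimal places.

test statistic = 29.564

Group means [44.43, 46.12, 21.20, 48.38], grand mean 41.893
SSB = Σnᵢ(x̄ᵢ−x̄)² = 2665.414; SSW = ΣΣ(x−x̄ᵢ)² = 721.264
MSB = 2665.414/3 = 888.4714; MSW = 721.264/24 = 30.0527
F = MSB/MSW = 29.5638
df = (3, 24)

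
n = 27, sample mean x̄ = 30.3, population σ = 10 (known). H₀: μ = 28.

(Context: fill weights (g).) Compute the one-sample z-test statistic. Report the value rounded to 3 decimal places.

test statistic = 1.195

SE = σ/√n = 10/√27 = 1.9245
z = (x̄−μ₀)/SE = (30.3−28)/1.9245 = 1.1951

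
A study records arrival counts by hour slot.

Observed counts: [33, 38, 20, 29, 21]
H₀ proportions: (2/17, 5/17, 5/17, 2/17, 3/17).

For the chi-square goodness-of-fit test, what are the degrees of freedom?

degrees of freedom = 4

df = k − 1 = 5 − 1 = 4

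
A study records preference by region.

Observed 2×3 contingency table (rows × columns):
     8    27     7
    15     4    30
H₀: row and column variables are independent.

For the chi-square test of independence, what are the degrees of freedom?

degrees of freedom = 2

df = (r−1)(c−1) = (2−1)·(3−1) = 2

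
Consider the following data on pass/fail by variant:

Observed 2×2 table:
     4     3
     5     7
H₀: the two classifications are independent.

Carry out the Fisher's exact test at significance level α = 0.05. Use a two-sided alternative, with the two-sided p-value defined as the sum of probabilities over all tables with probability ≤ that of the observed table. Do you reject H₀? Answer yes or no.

reject H₀: no

Margins: r₁=7, r₂=12, c₁=9, c₂=10, n=19
p_obs = C(7,4)·C(12,5)/C(19,9); sum pmf over tables with pmf ≤ p_obs
p-value (two-sided) = 0.64992
At α=0.05: p ≥ α → fail to reject H₀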